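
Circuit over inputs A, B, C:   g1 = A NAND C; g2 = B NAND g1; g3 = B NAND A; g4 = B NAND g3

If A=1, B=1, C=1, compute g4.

g3 = 1 NAND 1 = 0
g4 = 1 NAND 0 = 1

1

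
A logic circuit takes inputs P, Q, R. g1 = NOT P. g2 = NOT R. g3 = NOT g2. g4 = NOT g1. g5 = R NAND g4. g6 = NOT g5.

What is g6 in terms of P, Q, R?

NOT (R NAND NOT NOT P)

g1 = NOT P
g4 = NOT g1 = NOT NOT P
g5 = R NAND g4 = R NAND NOT NOT P
g6 = NOT g5 = NOT (R NAND NOT NOT P)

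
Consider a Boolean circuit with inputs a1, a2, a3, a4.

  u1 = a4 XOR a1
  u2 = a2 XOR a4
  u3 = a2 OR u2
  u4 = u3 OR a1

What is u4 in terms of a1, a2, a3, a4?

(a2 OR (a2 XOR a4)) OR a1

u2 = a2 XOR a4
u3 = a2 OR u2 = a2 OR (a2 XOR a4)
u4 = u3 OR a1 = (a2 OR (a2 XOR a4)) OR a1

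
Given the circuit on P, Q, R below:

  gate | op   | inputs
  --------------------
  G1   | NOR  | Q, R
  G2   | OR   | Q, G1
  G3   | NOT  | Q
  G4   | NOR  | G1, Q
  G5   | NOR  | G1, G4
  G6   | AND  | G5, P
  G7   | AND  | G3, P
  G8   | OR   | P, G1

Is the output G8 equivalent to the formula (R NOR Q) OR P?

G1 = Q NOR R
G8 = P OR G1 = P OR (Q NOR R)
At P=0, Q=0, R=1: circuit gives 0, formula gives 0.
At P=0, Q=0, R=0: circuit gives 1, formula gives 1.
Agrees on all 8 inputs.

Yes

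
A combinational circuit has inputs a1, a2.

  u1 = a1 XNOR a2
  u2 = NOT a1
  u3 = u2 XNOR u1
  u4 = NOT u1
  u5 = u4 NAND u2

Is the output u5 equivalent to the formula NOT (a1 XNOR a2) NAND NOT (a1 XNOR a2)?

No

u1 = a1 XNOR a2
u2 = NOT a1
u4 = NOT u1 = NOT (a1 XNOR a2)
u5 = u4 NAND u2 = NOT (a1 XNOR a2) NAND NOT a1
At a1=1, a2=0: circuit gives 1, formula gives 0.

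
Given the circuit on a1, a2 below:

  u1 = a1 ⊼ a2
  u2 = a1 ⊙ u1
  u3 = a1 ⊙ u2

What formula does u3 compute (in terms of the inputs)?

u1 = a1 ⊼ a2
u2 = a1 ⊙ u1 = a1 ⊙ (a1 ⊼ a2)
u3 = a1 ⊙ u2 = a1 ⊙ (a1 ⊙ (a1 ⊼ a2))

a1 ⊙ (a1 ⊙ (a1 ⊼ a2))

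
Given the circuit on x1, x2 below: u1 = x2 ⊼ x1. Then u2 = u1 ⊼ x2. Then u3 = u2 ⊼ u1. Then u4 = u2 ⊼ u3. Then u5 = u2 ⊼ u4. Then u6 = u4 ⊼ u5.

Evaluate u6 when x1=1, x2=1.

1

u1 = 1 ⊼ 1 = 0
u2 = 0 ⊼ 1 = 1
u3 = 1 ⊼ 0 = 1
u4 = 1 ⊼ 1 = 0
u5 = 1 ⊼ 0 = 1
u6 = 0 ⊼ 1 = 1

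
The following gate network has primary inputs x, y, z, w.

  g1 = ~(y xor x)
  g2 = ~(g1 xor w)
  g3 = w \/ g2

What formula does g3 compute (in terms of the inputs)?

g1 = ~(y xor x)
g2 = ~(g1 xor w) = ~((~(y xor x)) xor w)
g3 = w \/ g2 = w \/ (~((~(y xor x)) xor w))

w \/ (~((~(y xor x)) xor w))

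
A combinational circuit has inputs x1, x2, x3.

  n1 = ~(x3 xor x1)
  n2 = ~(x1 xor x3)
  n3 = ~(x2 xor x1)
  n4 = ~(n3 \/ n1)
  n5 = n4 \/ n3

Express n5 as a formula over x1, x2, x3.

(~((~(x2 xor x1)) \/ (~(x3 xor x1)))) \/ (~(x2 xor x1))

n1 = ~(x3 xor x1)
n3 = ~(x2 xor x1)
n4 = ~(n3 \/ n1) = ~((~(x2 xor x1)) \/ (~(x3 xor x1)))
n5 = n4 \/ n3 = (~((~(x2 xor x1)) \/ (~(x3 xor x1)))) \/ (~(x2 xor x1))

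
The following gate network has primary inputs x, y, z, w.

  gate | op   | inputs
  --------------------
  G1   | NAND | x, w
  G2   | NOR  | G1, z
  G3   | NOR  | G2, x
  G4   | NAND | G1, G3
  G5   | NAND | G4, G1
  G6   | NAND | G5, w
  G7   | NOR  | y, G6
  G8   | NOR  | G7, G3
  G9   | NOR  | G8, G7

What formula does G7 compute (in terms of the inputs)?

y NOR ((((x NAND w) NAND (((x NAND w) NOR z) NOR x)) NAND (x NAND w)) NAND w)

G1 = x NAND w
G2 = G1 NOR z = (x NAND w) NOR z
G3 = G2 NOR x = ((x NAND w) NOR z) NOR x
G4 = G1 NAND G3 = (x NAND w) NAND (((x NAND w) NOR z) NOR x)
G5 = G4 NAND G1 = ((x NAND w) NAND (((x NAND w) NOR z) NOR x)) NAND (x NAND w)
G6 = G5 NAND w = (((x NAND w) NAND (((x NAND w) NOR z) NOR x)) NAND (x NAND w)) NAND w
G7 = y NOR G6 = y NOR ((((x NAND w) NAND (((x NAND w) NOR z) NOR x)) NAND (x NAND w)) NAND w)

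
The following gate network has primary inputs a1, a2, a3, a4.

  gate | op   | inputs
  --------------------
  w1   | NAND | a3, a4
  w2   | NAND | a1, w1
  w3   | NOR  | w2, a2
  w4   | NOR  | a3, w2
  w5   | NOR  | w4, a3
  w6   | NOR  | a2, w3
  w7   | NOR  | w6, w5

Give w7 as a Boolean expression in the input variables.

(a2 NOR ((a1 NAND (a3 NAND a4)) NOR a2)) NOR ((a3 NOR (a1 NAND (a3 NAND a4))) NOR a3)

w1 = a3 NAND a4
w2 = a1 NAND w1 = a1 NAND (a3 NAND a4)
w3 = w2 NOR a2 = (a1 NAND (a3 NAND a4)) NOR a2
w4 = a3 NOR w2 = a3 NOR (a1 NAND (a3 NAND a4))
w5 = w4 NOR a3 = (a3 NOR (a1 NAND (a3 NAND a4))) NOR a3
w6 = a2 NOR w3 = a2 NOR ((a1 NAND (a3 NAND a4)) NOR a2)
w7 = w6 NOR w5 = (a2 NOR ((a1 NAND (a3 NAND a4)) NOR a2)) NOR ((a3 NOR (a1 NAND (a3 NAND a4))) NOR a3)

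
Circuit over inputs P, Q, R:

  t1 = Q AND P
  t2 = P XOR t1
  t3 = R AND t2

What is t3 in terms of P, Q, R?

t1 = Q AND P
t2 = P XOR t1 = P XOR (Q AND P)
t3 = R AND t2 = R AND (P XOR (Q AND P))

R AND (P XOR (Q AND P))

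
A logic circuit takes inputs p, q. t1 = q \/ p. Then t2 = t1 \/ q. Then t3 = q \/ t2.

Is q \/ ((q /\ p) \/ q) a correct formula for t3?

t1 = q \/ p
t2 = t1 \/ q = (q \/ p) \/ q
t3 = q \/ t2 = q \/ ((q \/ p) \/ q)
At p=1, q=0: circuit gives 1, formula gives 0.

No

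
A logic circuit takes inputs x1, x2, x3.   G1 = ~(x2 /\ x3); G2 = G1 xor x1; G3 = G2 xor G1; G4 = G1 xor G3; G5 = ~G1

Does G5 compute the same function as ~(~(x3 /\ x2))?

Yes

G1 = ~(x2 /\ x3)
G5 = ~G1 = ~(~(x2 /\ x3))
At x1=0, x2=0, x3=0: circuit gives 0, formula gives 0.
At x1=0, x2=1, x3=1: circuit gives 1, formula gives 1.
Agrees on all 8 inputs.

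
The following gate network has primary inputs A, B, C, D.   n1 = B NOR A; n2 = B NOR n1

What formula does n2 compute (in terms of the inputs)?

n1 = B NOR A
n2 = B NOR n1 = B NOR (B NOR A)

B NOR (B NOR A)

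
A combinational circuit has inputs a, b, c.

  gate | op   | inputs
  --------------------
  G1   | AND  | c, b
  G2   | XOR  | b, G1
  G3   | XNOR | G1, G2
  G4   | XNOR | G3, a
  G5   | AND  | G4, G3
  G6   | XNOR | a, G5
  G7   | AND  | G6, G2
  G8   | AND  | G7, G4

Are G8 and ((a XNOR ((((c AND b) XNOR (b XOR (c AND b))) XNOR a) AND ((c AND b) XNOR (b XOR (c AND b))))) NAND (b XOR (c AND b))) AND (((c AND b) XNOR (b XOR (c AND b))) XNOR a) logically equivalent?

No

G1 = c AND b
G2 = b XOR G1 = b XOR (c AND b)
G3 = G1 XNOR G2 = (c AND b) XNOR (b XOR (c AND b))
G4 = G3 XNOR a = ((c AND b) XNOR (b XOR (c AND b))) XNOR a
G5 = G4 AND G3 = (((c AND b) XNOR (b XOR (c AND b))) XNOR a) AND ((c AND b) XNOR (b XOR (c AND b)))
G6 = a XNOR G5 = a XNOR ((((c AND b) XNOR (b XOR (c AND b))) XNOR a) AND ((c AND b) XNOR (b XOR (c AND b))))
G7 = G6 AND G2 = (a XNOR ((((c AND b) XNOR (b XOR (c AND b))) XNOR a) AND ((c AND b) XNOR (b XOR (c AND b))))) AND (b XOR (c AND b))
G8 = G7 AND G4 = ((a XNOR ((((c AND b) XNOR (b XOR (c AND b))) XNOR a) AND ((c AND b) XNOR (b XOR (c AND b))))) AND (b XOR (c AND b))) AND (((c AND b) XNOR (b XOR (c AND b))) XNOR a)
At a=0, b=1, c=0: circuit gives 1, formula gives 0.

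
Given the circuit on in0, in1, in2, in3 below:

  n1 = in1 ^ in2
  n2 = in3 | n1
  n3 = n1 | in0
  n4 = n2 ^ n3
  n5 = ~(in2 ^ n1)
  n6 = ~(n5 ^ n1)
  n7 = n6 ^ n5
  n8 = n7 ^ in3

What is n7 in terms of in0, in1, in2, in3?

(~((~(in2 ^ (in1 ^ in2))) ^ (in1 ^ in2))) ^ (~(in2 ^ (in1 ^ in2)))

n1 = in1 ^ in2
n5 = ~(in2 ^ n1) = ~(in2 ^ (in1 ^ in2))
n6 = ~(n5 ^ n1) = ~((~(in2 ^ (in1 ^ in2))) ^ (in1 ^ in2))
n7 = n6 ^ n5 = (~((~(in2 ^ (in1 ^ in2))) ^ (in1 ^ in2))) ^ (~(in2 ^ (in1 ^ in2)))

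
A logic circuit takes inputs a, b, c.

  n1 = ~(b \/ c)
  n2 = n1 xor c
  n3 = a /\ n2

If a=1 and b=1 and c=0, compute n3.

0

n1 = ~(1 \/ 0) = 0
n2 = 0 xor 0 = 0
n3 = 1 /\ 0 = 0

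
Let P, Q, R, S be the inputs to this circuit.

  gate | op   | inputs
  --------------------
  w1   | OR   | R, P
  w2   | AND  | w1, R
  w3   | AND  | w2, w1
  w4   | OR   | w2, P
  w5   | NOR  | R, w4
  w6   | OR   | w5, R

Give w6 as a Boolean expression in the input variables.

(R NOR (((R OR P) AND R) OR P)) OR R

w1 = R OR P
w2 = w1 AND R = (R OR P) AND R
w4 = w2 OR P = ((R OR P) AND R) OR P
w5 = R NOR w4 = R NOR (((R OR P) AND R) OR P)
w6 = w5 OR R = (R NOR (((R OR P) AND R) OR P)) OR R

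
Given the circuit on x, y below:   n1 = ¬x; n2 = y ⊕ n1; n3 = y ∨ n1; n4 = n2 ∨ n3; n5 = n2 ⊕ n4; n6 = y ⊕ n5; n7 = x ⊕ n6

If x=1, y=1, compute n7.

n1 = ¬1 = 0
n2 = 1 ⊕ 0 = 1
n3 = 1 ∨ 0 = 1
n4 = 1 ∨ 1 = 1
n5 = 1 ⊕ 1 = 0
n6 = 1 ⊕ 0 = 1
n7 = 1 ⊕ 1 = 0

0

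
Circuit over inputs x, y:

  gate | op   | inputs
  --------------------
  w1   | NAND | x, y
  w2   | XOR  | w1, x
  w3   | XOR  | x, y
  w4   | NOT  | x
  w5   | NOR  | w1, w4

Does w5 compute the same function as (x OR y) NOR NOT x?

No

w1 = x NAND y
w4 = NOT x
w5 = w1 NOR w4 = (x NAND y) NOR NOT x
At x=1, y=1: circuit gives 1, formula gives 0.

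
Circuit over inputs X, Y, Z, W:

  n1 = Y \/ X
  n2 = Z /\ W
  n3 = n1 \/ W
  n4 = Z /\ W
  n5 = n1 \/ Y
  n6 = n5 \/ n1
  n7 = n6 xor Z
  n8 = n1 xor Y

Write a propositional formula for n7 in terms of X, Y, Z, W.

(((Y \/ X) \/ Y) \/ (Y \/ X)) xor Z

n1 = Y \/ X
n5 = n1 \/ Y = (Y \/ X) \/ Y
n6 = n5 \/ n1 = ((Y \/ X) \/ Y) \/ (Y \/ X)
n7 = n6 xor Z = (((Y \/ X) \/ Y) \/ (Y \/ X)) xor Z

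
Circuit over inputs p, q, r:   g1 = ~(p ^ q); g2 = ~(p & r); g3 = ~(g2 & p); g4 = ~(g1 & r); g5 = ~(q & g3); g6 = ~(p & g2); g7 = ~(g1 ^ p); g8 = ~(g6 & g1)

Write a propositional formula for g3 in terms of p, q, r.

~((~(p & r)) & p)

g2 = ~(p & r)
g3 = ~(g2 & p) = ~((~(p & r)) & p)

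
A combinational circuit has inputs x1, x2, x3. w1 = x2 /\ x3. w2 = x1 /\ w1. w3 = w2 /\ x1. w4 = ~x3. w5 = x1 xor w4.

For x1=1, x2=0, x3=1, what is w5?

w4 = ~1 = 0
w5 = 1 xor 0 = 1

1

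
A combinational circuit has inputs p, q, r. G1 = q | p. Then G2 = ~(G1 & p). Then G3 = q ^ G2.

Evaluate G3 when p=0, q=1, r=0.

G1 = 1 | 0 = 1
G2 = ~(1 & 0) = 1
G3 = 1 ^ 1 = 0

0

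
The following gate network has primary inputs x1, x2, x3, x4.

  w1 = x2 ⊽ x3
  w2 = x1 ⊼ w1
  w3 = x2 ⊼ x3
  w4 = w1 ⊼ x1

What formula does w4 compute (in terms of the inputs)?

(x2 ⊽ x3) ⊼ x1

w1 = x2 ⊽ x3
w4 = w1 ⊼ x1 = (x2 ⊽ x3) ⊼ x1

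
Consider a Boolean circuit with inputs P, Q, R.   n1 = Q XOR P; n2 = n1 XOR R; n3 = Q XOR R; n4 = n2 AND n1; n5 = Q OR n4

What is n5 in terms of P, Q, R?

Q OR (((Q XOR P) XOR R) AND (Q XOR P))

n1 = Q XOR P
n2 = n1 XOR R = (Q XOR P) XOR R
n4 = n2 AND n1 = ((Q XOR P) XOR R) AND (Q XOR P)
n5 = Q OR n4 = Q OR (((Q XOR P) XOR R) AND (Q XOR P))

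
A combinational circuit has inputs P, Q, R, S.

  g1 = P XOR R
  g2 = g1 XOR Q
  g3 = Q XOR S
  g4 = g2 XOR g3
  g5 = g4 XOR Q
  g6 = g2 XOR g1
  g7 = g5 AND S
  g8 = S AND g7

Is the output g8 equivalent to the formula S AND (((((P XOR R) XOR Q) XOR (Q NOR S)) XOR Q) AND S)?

No

g1 = P XOR R
g2 = g1 XOR Q = (P XOR R) XOR Q
g3 = Q XOR S
g4 = g2 XOR g3 = ((P XOR R) XOR Q) XOR (Q XOR S)
g5 = g4 XOR Q = (((P XOR R) XOR Q) XOR (Q XOR S)) XOR Q
g7 = g5 AND S = ((((P XOR R) XOR Q) XOR (Q XOR S)) XOR Q) AND S
g8 = S AND g7 = S AND (((((P XOR R) XOR Q) XOR (Q XOR S)) XOR Q) AND S)
At P=0, Q=0, R=0, S=1: circuit gives 1, formula gives 0.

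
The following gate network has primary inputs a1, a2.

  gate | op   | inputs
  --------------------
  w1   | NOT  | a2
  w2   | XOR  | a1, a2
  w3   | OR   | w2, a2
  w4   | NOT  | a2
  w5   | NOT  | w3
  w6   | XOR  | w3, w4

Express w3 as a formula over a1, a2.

(a1 XOR a2) OR a2

w2 = a1 XOR a2
w3 = w2 OR a2 = (a1 XOR a2) OR a2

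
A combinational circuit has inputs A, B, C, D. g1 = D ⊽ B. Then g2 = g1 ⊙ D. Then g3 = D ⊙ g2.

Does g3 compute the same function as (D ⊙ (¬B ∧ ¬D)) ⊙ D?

Yes

g1 = D ⊽ B
g2 = g1 ⊙ D = (D ⊽ B) ⊙ D
g3 = D ⊙ g2 = D ⊙ ((D ⊽ B) ⊙ D)
At A=0, B=0, C=0, D=1: circuit gives 0, formula gives 0.
At A=0, B=0, C=0, D=0: circuit gives 1, formula gives 1.
Agrees on all 16 inputs.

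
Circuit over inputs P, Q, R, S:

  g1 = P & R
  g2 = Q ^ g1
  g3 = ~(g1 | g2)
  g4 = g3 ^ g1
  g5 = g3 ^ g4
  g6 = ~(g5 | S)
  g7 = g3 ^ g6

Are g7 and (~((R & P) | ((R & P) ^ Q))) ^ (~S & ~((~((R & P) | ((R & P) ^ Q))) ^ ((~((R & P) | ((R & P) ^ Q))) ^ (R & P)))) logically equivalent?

Yes

g1 = P & R
g2 = Q ^ g1 = Q ^ (P & R)
g3 = ~(g1 | g2) = ~((P & R) | (Q ^ (P & R)))
g4 = g3 ^ g1 = (~((P & R) | (Q ^ (P & R)))) ^ (P & R)
g5 = g3 ^ g4 = (~((P & R) | (Q ^ (P & R)))) ^ ((~((P & R) | (Q ^ (P & R)))) ^ (P & R))
g6 = ~(g5 | S) = ~(((~((P & R) | (Q ^ (P & R)))) ^ ((~((P & R) | (Q ^ (P & R)))) ^ (P & R))) | S)
g7 = g3 ^ g6 = (~((P & R) | (Q ^ (P & R)))) ^ (~(((~((P & R) | (Q ^ (P & R)))) ^ ((~((P & R) | (Q ^ (P & R)))) ^ (P & R))) | S))
At P=0, Q=0, R=0, S=0: circuit gives 0, formula gives 0.
At P=0, Q=0, R=0, S=1: circuit gives 1, formula gives 1.
Agrees on all 16 inputs.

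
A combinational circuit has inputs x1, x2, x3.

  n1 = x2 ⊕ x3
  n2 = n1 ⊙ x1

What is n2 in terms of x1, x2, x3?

(x2 ⊕ x3) ⊙ x1

n1 = x2 ⊕ x3
n2 = n1 ⊙ x1 = (x2 ⊕ x3) ⊙ x1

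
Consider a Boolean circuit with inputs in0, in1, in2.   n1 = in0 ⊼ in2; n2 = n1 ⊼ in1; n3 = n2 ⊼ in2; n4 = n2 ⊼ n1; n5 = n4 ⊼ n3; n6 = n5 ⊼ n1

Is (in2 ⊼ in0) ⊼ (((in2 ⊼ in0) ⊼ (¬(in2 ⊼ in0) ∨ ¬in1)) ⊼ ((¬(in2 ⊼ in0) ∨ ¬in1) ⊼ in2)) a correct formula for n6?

n1 = in0 ⊼ in2
n2 = n1 ⊼ in1 = (in0 ⊼ in2) ⊼ in1
n3 = n2 ⊼ in2 = ((in0 ⊼ in2) ⊼ in1) ⊼ in2
n4 = n2 ⊼ n1 = ((in0 ⊼ in2) ⊼ in1) ⊼ (in0 ⊼ in2)
n5 = n4 ⊼ n3 = (((in0 ⊼ in2) ⊼ in1) ⊼ (in0 ⊼ in2)) ⊼ (((in0 ⊼ in2) ⊼ in1) ⊼ in2)
n6 = n5 ⊼ n1 = ((((in0 ⊼ in2) ⊼ in1) ⊼ (in0 ⊼ in2)) ⊼ (((in0 ⊼ in2) ⊼ in1) ⊼ in2)) ⊼ (in0 ⊼ in2)
At in0=0, in1=0, in2=0: circuit gives 0, formula gives 0.
At in0=0, in1=1, in2=0: circuit gives 1, formula gives 1.
Agrees on all 8 inputs.

Yes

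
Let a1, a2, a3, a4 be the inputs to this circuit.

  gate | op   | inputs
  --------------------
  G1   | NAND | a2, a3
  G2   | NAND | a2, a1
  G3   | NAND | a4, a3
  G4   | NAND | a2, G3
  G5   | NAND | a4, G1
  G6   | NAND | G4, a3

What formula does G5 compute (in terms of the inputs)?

G1 = a2 NAND a3
G5 = a4 NAND G1 = a4 NAND (a2 NAND a3)

a4 NAND (a2 NAND a3)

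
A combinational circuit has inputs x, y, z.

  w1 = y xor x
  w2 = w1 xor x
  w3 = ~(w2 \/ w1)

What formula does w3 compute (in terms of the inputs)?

~(((y xor x) xor x) \/ (y xor x))

w1 = y xor x
w2 = w1 xor x = (y xor x) xor x
w3 = ~(w2 \/ w1) = ~(((y xor x) xor x) \/ (y xor x))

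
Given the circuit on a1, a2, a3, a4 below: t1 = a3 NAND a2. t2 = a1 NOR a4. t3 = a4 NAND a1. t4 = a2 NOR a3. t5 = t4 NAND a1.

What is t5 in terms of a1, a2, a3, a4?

(a2 NOR a3) NAND a1

t4 = a2 NOR a3
t5 = t4 NAND a1 = (a2 NOR a3) NAND a1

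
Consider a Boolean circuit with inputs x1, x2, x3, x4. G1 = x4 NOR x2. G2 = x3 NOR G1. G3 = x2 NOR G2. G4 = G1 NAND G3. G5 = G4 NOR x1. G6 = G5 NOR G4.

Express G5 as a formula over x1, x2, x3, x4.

G1 = x4 NOR x2
G2 = x3 NOR G1 = x3 NOR (x4 NOR x2)
G3 = x2 NOR G2 = x2 NOR (x3 NOR (x4 NOR x2))
G4 = G1 NAND G3 = (x4 NOR x2) NAND (x2 NOR (x3 NOR (x4 NOR x2)))
G5 = G4 NOR x1 = ((x4 NOR x2) NAND (x2 NOR (x3 NOR (x4 NOR x2)))) NOR x1

((x4 NOR x2) NAND (x2 NOR (x3 NOR (x4 NOR x2)))) NOR x1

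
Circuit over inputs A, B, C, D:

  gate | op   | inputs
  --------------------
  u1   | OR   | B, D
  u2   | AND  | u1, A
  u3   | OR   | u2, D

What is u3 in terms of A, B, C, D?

((B OR D) AND A) OR D

u1 = B OR D
u2 = u1 AND A = (B OR D) AND A
u3 = u2 OR D = ((B OR D) AND A) OR D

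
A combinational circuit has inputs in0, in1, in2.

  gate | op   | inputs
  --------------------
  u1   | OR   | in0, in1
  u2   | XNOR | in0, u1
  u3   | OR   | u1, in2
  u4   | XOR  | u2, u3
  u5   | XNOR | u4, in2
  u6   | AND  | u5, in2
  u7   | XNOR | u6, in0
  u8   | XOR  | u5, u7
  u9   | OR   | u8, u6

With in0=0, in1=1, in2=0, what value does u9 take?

u1 = 0 OR 1 = 1
u2 = 0 XNOR 1 = 0
u3 = 1 OR 0 = 1
u4 = 0 XOR 1 = 1
u5 = 1 XNOR 0 = 0
u6 = 0 AND 0 = 0
u7 = 0 XNOR 0 = 1
u8 = 0 XOR 1 = 1
u9 = 1 OR 0 = 1

1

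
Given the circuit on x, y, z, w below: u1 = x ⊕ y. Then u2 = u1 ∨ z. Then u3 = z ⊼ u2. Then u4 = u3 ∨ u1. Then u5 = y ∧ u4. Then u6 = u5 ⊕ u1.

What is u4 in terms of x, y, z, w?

u1 = x ⊕ y
u2 = u1 ∨ z = (x ⊕ y) ∨ z
u3 = z ⊼ u2 = z ⊼ ((x ⊕ y) ∨ z)
u4 = u3 ∨ u1 = (z ⊼ ((x ⊕ y) ∨ z)) ∨ (x ⊕ y)

(z ⊼ ((x ⊕ y) ∨ z)) ∨ (x ⊕ y)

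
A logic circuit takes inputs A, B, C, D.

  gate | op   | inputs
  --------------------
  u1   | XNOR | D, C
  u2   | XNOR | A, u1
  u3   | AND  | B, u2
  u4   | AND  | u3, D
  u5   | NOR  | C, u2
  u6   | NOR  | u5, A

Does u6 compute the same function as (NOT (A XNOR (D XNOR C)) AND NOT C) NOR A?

Yes

u1 = D XNOR C
u2 = A XNOR u1 = A XNOR (D XNOR C)
u5 = C NOR u2 = C NOR (A XNOR (D XNOR C))
u6 = u5 NOR A = (C NOR (A XNOR (D XNOR C))) NOR A
At A=0, B=0, C=0, D=0: circuit gives 0, formula gives 0.
At A=0, B=0, C=0, D=1: circuit gives 1, formula gives 1.
Agrees on all 16 inputs.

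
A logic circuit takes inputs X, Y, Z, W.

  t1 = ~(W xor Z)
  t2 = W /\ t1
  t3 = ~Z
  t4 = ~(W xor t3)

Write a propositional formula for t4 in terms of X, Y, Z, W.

~(W xor ~Z)

t3 = ~Z
t4 = ~(W xor t3) = ~(W xor ~Z)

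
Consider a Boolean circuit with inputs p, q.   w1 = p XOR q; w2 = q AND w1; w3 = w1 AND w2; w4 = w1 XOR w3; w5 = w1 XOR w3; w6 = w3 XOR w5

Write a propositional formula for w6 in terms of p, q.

((p XOR q) AND (q AND (p XOR q))) XOR ((p XOR q) XOR ((p XOR q) AND (q AND (p XOR q))))

w1 = p XOR q
w2 = q AND w1 = q AND (p XOR q)
w3 = w1 AND w2 = (p XOR q) AND (q AND (p XOR q))
w5 = w1 XOR w3 = (p XOR q) XOR ((p XOR q) AND (q AND (p XOR q)))
w6 = w3 XOR w5 = ((p XOR q) AND (q AND (p XOR q))) XOR ((p XOR q) XOR ((p XOR q) AND (q AND (p XOR q))))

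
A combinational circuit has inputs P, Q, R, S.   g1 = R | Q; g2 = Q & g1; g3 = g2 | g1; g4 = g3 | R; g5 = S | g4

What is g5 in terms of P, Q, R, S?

g1 = R | Q
g2 = Q & g1 = Q & (R | Q)
g3 = g2 | g1 = (Q & (R | Q)) | (R | Q)
g4 = g3 | R = ((Q & (R | Q)) | (R | Q)) | R
g5 = S | g4 = S | (((Q & (R | Q)) | (R | Q)) | R)

S | (((Q & (R | Q)) | (R | Q)) | R)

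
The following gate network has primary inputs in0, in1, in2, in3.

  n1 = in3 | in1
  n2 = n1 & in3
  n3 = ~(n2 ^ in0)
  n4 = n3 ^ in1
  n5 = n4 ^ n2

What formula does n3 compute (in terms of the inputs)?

n1 = in3 | in1
n2 = n1 & in3 = (in3 | in1) & in3
n3 = ~(n2 ^ in0) = ~(((in3 | in1) & in3) ^ in0)

~(((in3 | in1) & in3) ^ in0)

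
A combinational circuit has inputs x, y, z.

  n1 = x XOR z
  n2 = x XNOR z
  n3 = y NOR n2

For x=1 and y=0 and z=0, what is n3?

n2 = 1 XNOR 0 = 0
n3 = 0 NOR 0 = 1

1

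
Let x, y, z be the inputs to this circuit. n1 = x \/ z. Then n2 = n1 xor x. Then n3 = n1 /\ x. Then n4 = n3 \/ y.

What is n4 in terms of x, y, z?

((x \/ z) /\ x) \/ y

n1 = x \/ z
n3 = n1 /\ x = (x \/ z) /\ x
n4 = n3 \/ y = ((x \/ z) /\ x) \/ y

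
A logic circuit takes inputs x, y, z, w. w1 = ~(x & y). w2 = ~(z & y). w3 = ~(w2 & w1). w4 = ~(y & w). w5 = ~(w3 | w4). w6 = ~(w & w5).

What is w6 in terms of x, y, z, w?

~(w & (~((~((~(z & y)) & (~(x & y)))) | (~(y & w)))))

w1 = ~(x & y)
w2 = ~(z & y)
w3 = ~(w2 & w1) = ~((~(z & y)) & (~(x & y)))
w4 = ~(y & w)
w5 = ~(w3 | w4) = ~((~((~(z & y)) & (~(x & y)))) | (~(y & w)))
w6 = ~(w & w5) = ~(w & (~((~((~(z & y)) & (~(x & y)))) | (~(y & w)))))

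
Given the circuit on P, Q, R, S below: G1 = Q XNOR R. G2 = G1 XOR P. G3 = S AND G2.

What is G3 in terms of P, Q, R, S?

G1 = Q XNOR R
G2 = G1 XOR P = (Q XNOR R) XOR P
G3 = S AND G2 = S AND ((Q XNOR R) XOR P)

S AND ((Q XNOR R) XOR P)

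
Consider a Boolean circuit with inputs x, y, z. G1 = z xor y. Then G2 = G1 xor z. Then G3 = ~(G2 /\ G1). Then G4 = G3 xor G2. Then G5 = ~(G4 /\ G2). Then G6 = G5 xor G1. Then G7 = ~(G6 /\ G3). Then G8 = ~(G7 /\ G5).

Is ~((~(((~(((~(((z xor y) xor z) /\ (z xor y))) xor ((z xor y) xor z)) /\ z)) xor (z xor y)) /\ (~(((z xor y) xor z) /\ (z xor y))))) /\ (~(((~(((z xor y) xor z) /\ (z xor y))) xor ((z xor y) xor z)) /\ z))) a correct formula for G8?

No

G1 = z xor y
G2 = G1 xor z = (z xor y) xor z
G3 = ~(G2 /\ G1) = ~(((z xor y) xor z) /\ (z xor y))
G4 = G3 xor G2 = (~(((z xor y) xor z) /\ (z xor y))) xor ((z xor y) xor z)
G5 = ~(G4 /\ G2) = ~(((~(((z xor y) xor z) /\ (z xor y))) xor ((z xor y) xor z)) /\ ((z xor y) xor z))
G6 = G5 xor G1 = (~(((~(((z xor y) xor z) /\ (z xor y))) xor ((z xor y) xor z)) /\ ((z xor y) xor z))) xor (z xor y)
G7 = ~(G6 /\ G3) = ~(((~(((~(((z xor y) xor z) /\ (z xor y))) xor ((z xor y) xor z)) /\ ((z xor y) xor z))) xor (z xor y)) /\ (~(((z xor y) xor z) /\ (z xor y))))
G8 = ~(G7 /\ G5) = ~((~(((~(((~(((z xor y) xor z) /\ (z xor y))) xor ((z xor y) xor z)) /\ ((z xor y) xor z))) xor (z xor y)) /\ (~(((z xor y) xor z) /\ (z xor y))))) /\ (~(((~(((z xor y) xor z) /\ (z xor y))) xor ((z xor y) xor z)) /\ ((z xor y) xor z))))
At x=0, y=0, z=1: circuit gives 0, formula gives 1.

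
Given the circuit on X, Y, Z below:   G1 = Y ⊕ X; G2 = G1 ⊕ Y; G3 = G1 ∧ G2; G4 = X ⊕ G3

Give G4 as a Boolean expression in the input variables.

X ⊕ ((Y ⊕ X) ∧ ((Y ⊕ X) ⊕ Y))

G1 = Y ⊕ X
G2 = G1 ⊕ Y = (Y ⊕ X) ⊕ Y
G3 = G1 ∧ G2 = (Y ⊕ X) ∧ ((Y ⊕ X) ⊕ Y)
G4 = X ⊕ G3 = X ⊕ ((Y ⊕ X) ∧ ((Y ⊕ X) ⊕ Y))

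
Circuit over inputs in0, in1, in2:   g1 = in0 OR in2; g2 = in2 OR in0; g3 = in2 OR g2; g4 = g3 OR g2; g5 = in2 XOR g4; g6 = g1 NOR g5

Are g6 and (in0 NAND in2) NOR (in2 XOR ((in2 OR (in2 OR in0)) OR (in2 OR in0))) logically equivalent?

g1 = in0 OR in2
g2 = in2 OR in0
g3 = in2 OR g2 = in2 OR (in2 OR in0)
g4 = g3 OR g2 = (in2 OR (in2 OR in0)) OR (in2 OR in0)
g5 = in2 XOR g4 = in2 XOR ((in2 OR (in2 OR in0)) OR (in2 OR in0))
g6 = g1 NOR g5 = (in0 OR in2) NOR (in2 XOR ((in2 OR (in2 OR in0)) OR (in2 OR in0)))
At in0=0, in1=0, in2=0: circuit gives 1, formula gives 0.

No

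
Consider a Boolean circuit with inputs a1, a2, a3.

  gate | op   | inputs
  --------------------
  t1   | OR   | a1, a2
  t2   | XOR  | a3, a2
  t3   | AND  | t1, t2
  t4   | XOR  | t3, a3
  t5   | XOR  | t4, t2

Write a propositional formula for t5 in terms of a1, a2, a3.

t1 = a1 OR a2
t2 = a3 XOR a2
t3 = t1 AND t2 = (a1 OR a2) AND (a3 XOR a2)
t4 = t3 XOR a3 = ((a1 OR a2) AND (a3 XOR a2)) XOR a3
t5 = t4 XOR t2 = (((a1 OR a2) AND (a3 XOR a2)) XOR a3) XOR (a3 XOR a2)

(((a1 OR a2) AND (a3 XOR a2)) XOR a3) XOR (a3 XOR a2)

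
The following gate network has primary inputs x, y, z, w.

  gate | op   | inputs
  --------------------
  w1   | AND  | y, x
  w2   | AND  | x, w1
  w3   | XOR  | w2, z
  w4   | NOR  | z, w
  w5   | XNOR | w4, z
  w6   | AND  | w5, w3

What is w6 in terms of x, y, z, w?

((z NOR w) XNOR z) AND ((x AND (y AND x)) XOR z)

w1 = y AND x
w2 = x AND w1 = x AND (y AND x)
w3 = w2 XOR z = (x AND (y AND x)) XOR z
w4 = z NOR w
w5 = w4 XNOR z = (z NOR w) XNOR z
w6 = w5 AND w3 = ((z NOR w) XNOR z) AND ((x AND (y AND x)) XOR z)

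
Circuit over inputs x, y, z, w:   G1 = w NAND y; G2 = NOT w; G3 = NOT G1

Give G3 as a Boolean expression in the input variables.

NOT (w NAND y)

G1 = w NAND y
G3 = NOT G1 = NOT (w NAND y)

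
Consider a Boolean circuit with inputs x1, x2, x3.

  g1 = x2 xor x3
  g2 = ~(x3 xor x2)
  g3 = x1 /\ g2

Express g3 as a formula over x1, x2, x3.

x1 /\ (~(x3 xor x2))

g2 = ~(x3 xor x2)
g3 = x1 /\ g2 = x1 /\ (~(x3 xor x2))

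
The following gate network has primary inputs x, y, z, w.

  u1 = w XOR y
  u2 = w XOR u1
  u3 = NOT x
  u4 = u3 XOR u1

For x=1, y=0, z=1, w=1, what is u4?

1

u1 = 1 XOR 0 = 1
u3 = NOT 1 = 0
u4 = 0 XOR 1 = 1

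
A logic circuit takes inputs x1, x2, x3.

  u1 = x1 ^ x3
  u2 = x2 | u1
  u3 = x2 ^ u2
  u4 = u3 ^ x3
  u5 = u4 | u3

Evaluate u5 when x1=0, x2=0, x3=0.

0

u1 = 0 ^ 0 = 0
u2 = 0 | 0 = 0
u3 = 0 ^ 0 = 0
u4 = 0 ^ 0 = 0
u5 = 0 | 0 = 0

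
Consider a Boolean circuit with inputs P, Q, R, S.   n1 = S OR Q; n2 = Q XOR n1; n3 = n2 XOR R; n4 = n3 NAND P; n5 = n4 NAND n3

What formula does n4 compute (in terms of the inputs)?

n1 = S OR Q
n2 = Q XOR n1 = Q XOR (S OR Q)
n3 = n2 XOR R = (Q XOR (S OR Q)) XOR R
n4 = n3 NAND P = ((Q XOR (S OR Q)) XOR R) NAND P

((Q XOR (S OR Q)) XOR R) NAND P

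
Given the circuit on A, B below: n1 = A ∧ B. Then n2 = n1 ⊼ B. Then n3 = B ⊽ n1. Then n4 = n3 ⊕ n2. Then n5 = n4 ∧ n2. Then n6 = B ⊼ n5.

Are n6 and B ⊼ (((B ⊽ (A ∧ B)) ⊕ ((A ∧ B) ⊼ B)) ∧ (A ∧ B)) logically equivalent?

No

n1 = A ∧ B
n2 = n1 ⊼ B = (A ∧ B) ⊼ B
n3 = B ⊽ n1 = B ⊽ (A ∧ B)
n4 = n3 ⊕ n2 = (B ⊽ (A ∧ B)) ⊕ ((A ∧ B) ⊼ B)
n5 = n4 ∧ n2 = ((B ⊽ (A ∧ B)) ⊕ ((A ∧ B) ⊼ B)) ∧ ((A ∧ B) ⊼ B)
n6 = B ⊼ n5 = B ⊼ (((B ⊽ (A ∧ B)) ⊕ ((A ∧ B) ⊼ B)) ∧ ((A ∧ B) ⊼ B))
At A=0, B=1: circuit gives 0, formula gives 1.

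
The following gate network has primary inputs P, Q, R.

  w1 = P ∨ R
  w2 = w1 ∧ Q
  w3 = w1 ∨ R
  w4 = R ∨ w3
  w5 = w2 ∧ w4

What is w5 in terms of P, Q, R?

w1 = P ∨ R
w2 = w1 ∧ Q = (P ∨ R) ∧ Q
w3 = w1 ∨ R = (P ∨ R) ∨ R
w4 = R ∨ w3 = R ∨ ((P ∨ R) ∨ R)
w5 = w2 ∧ w4 = ((P ∨ R) ∧ Q) ∧ (R ∨ ((P ∨ R) ∨ R))

((P ∨ R) ∧ Q) ∧ (R ∨ ((P ∨ R) ∨ R))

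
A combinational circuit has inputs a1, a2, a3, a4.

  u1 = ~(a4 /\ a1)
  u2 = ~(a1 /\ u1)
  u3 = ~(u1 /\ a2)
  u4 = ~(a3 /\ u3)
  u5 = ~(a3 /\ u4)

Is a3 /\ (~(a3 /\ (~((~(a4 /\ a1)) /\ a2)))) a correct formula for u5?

u1 = ~(a4 /\ a1)
u3 = ~(u1 /\ a2) = ~((~(a4 /\ a1)) /\ a2)
u4 = ~(a3 /\ u3) = ~(a3 /\ (~((~(a4 /\ a1)) /\ a2)))
u5 = ~(a3 /\ u4) = ~(a3 /\ (~(a3 /\ (~((~(a4 /\ a1)) /\ a2)))))
At a1=0, a2=0, a3=0, a4=0: circuit gives 1, formula gives 0.

No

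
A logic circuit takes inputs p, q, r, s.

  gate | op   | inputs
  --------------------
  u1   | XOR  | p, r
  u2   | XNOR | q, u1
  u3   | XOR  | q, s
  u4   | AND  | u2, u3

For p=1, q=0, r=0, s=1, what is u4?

0

u1 = 1 XOR 0 = 1
u2 = 0 XNOR 1 = 0
u3 = 0 XOR 1 = 1
u4 = 0 AND 1 = 0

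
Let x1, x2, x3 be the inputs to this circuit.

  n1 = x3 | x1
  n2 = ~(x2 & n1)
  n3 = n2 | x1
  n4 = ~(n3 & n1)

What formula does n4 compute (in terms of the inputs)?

~(((~(x2 & (x3 | x1))) | x1) & (x3 | x1))

n1 = x3 | x1
n2 = ~(x2 & n1) = ~(x2 & (x3 | x1))
n3 = n2 | x1 = (~(x2 & (x3 | x1))) | x1
n4 = ~(n3 & n1) = ~(((~(x2 & (x3 | x1))) | x1) & (x3 | x1))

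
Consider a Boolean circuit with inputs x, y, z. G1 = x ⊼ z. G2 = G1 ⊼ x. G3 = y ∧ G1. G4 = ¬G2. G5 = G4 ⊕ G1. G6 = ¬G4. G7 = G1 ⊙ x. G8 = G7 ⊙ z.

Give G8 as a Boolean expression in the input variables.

G1 = x ⊼ z
G7 = G1 ⊙ x = (x ⊼ z) ⊙ x
G8 = G7 ⊙ z = ((x ⊼ z) ⊙ x) ⊙ z

((x ⊼ z) ⊙ x) ⊙ z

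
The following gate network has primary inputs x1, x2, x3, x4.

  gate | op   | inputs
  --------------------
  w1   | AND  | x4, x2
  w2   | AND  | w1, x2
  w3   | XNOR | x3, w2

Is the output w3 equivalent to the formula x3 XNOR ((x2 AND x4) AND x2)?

Yes

w1 = x4 AND x2
w2 = w1 AND x2 = (x4 AND x2) AND x2
w3 = x3 XNOR w2 = x3 XNOR ((x4 AND x2) AND x2)
At x1=0, x2=0, x3=1, x4=0: circuit gives 0, formula gives 0.
At x1=0, x2=0, x3=0, x4=0: circuit gives 1, formula gives 1.
Agrees on all 16 inputs.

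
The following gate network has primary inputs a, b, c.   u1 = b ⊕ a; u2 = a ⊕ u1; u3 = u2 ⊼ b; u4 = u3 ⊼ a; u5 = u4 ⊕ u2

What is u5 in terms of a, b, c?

u1 = b ⊕ a
u2 = a ⊕ u1 = a ⊕ (b ⊕ a)
u3 = u2 ⊼ b = (a ⊕ (b ⊕ a)) ⊼ b
u4 = u3 ⊼ a = ((a ⊕ (b ⊕ a)) ⊼ b) ⊼ a
u5 = u4 ⊕ u2 = (((a ⊕ (b ⊕ a)) ⊼ b) ⊼ a) ⊕ (a ⊕ (b ⊕ a))

(((a ⊕ (b ⊕ a)) ⊼ b) ⊼ a) ⊕ (a ⊕ (b ⊕ a))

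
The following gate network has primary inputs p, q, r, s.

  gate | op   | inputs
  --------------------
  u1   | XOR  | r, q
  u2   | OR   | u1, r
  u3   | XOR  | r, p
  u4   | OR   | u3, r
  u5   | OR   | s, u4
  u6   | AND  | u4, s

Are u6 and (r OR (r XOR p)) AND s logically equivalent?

u3 = r XOR p
u4 = u3 OR r = (r XOR p) OR r
u6 = u4 AND s = ((r XOR p) OR r) AND s
At p=0, q=0, r=0, s=0: circuit gives 0, formula gives 0.
At p=0, q=0, r=1, s=1: circuit gives 1, formula gives 1.
Agrees on all 16 inputs.

Yes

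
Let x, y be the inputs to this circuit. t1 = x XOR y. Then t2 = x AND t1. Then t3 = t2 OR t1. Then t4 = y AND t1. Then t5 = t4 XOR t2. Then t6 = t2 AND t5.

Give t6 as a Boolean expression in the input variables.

t1 = x XOR y
t2 = x AND t1 = x AND (x XOR y)
t4 = y AND t1 = y AND (x XOR y)
t5 = t4 XOR t2 = (y AND (x XOR y)) XOR (x AND (x XOR y))
t6 = t2 AND t5 = (x AND (x XOR y)) AND ((y AND (x XOR y)) XOR (x AND (x XOR y)))

(x AND (x XOR y)) AND ((y AND (x XOR y)) XOR (x AND (x XOR y)))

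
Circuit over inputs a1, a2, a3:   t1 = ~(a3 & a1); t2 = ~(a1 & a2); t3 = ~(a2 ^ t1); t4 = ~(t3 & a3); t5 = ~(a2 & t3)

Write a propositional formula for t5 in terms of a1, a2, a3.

~(a2 & (~(a2 ^ (~(a3 & a1)))))

t1 = ~(a3 & a1)
t3 = ~(a2 ^ t1) = ~(a2 ^ (~(a3 & a1)))
t5 = ~(a2 & t3) = ~(a2 & (~(a2 ^ (~(a3 & a1)))))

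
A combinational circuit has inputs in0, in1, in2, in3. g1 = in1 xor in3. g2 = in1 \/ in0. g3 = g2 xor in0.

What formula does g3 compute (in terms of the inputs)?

g2 = in1 \/ in0
g3 = g2 xor in0 = (in1 \/ in0) xor in0

(in1 \/ in0) xor in0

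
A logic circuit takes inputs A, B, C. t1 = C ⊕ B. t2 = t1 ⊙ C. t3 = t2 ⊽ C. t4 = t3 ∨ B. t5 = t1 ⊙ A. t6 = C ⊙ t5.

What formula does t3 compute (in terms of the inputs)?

((C ⊕ B) ⊙ C) ⊽ C

t1 = C ⊕ B
t2 = t1 ⊙ C = (C ⊕ B) ⊙ C
t3 = t2 ⊽ C = ((C ⊕ B) ⊙ C) ⊽ C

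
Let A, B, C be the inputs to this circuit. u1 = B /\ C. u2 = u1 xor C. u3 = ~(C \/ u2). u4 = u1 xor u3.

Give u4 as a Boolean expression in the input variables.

(B /\ C) xor (~(C \/ ((B /\ C) xor C)))

u1 = B /\ C
u2 = u1 xor C = (B /\ C) xor C
u3 = ~(C \/ u2) = ~(C \/ ((B /\ C) xor C))
u4 = u1 xor u3 = (B /\ C) xor (~(C \/ ((B /\ C) xor C)))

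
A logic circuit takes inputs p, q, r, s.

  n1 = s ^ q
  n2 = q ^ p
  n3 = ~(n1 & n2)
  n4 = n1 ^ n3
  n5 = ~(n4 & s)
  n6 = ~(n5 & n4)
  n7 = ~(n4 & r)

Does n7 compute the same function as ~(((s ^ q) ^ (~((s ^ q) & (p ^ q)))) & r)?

n1 = s ^ q
n2 = q ^ p
n3 = ~(n1 & n2) = ~((s ^ q) & (q ^ p))
n4 = n1 ^ n3 = (s ^ q) ^ (~((s ^ q) & (q ^ p)))
n7 = ~(n4 & r) = ~(((s ^ q) ^ (~((s ^ q) & (q ^ p)))) & r)
At p=0, q=0, r=1, s=0: circuit gives 0, formula gives 0.
At p=0, q=0, r=0, s=0: circuit gives 1, formula gives 1.
Agrees on all 16 inputs.

Yes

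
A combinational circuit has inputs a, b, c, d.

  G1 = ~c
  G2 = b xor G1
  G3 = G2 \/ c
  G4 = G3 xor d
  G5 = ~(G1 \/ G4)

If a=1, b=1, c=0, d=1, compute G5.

G1 = ~0 = 1
G2 = 1 xor 1 = 0
G3 = 0 \/ 0 = 0
G4 = 0 xor 1 = 1
G5 = ~(1 \/ 1) = 0

0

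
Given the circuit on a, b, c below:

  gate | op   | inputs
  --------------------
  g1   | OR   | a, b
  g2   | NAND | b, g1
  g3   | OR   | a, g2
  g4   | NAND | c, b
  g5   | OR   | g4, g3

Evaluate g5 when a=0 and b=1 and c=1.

0

g1 = 0 OR 1 = 1
g2 = 1 NAND 1 = 0
g3 = 0 OR 0 = 0
g4 = 1 NAND 1 = 0
g5 = 0 OR 0 = 0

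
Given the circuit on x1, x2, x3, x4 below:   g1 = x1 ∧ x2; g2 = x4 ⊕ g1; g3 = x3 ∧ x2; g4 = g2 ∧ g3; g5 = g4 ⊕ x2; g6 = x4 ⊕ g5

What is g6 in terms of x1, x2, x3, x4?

g1 = x1 ∧ x2
g2 = x4 ⊕ g1 = x4 ⊕ (x1 ∧ x2)
g3 = x3 ∧ x2
g4 = g2 ∧ g3 = (x4 ⊕ (x1 ∧ x2)) ∧ (x3 ∧ x2)
g5 = g4 ⊕ x2 = ((x4 ⊕ (x1 ∧ x2)) ∧ (x3 ∧ x2)) ⊕ x2
g6 = x4 ⊕ g5 = x4 ⊕ (((x4 ⊕ (x1 ∧ x2)) ∧ (x3 ∧ x2)) ⊕ x2)

x4 ⊕ (((x4 ⊕ (x1 ∧ x2)) ∧ (x3 ∧ x2)) ⊕ x2)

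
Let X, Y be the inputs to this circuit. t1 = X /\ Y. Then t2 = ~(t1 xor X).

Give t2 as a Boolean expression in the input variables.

~((X /\ Y) xor X)

t1 = X /\ Y
t2 = ~(t1 xor X) = ~((X /\ Y) xor X)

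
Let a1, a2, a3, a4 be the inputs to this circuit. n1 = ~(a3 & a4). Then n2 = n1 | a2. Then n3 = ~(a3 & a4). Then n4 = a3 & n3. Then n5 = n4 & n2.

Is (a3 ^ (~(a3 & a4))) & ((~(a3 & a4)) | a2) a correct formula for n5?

No

n1 = ~(a3 & a4)
n2 = n1 | a2 = (~(a3 & a4)) | a2
n3 = ~(a3 & a4)
n4 = a3 & n3 = a3 & (~(a3 & a4))
n5 = n4 & n2 = (a3 & (~(a3 & a4))) & ((~(a3 & a4)) | a2)
At a1=0, a2=0, a3=0, a4=0: circuit gives 0, formula gives 1.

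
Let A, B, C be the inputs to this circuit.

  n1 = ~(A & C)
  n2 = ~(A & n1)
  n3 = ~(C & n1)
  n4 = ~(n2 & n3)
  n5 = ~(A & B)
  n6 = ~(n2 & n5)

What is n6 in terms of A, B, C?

~((~(A & (~(A & C)))) & (~(A & B)))

n1 = ~(A & C)
n2 = ~(A & n1) = ~(A & (~(A & C)))
n5 = ~(A & B)
n6 = ~(n2 & n5) = ~((~(A & (~(A & C)))) & (~(A & B)))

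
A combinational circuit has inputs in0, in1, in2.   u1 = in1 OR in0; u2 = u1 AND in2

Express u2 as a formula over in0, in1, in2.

u1 = in1 OR in0
u2 = u1 AND in2 = (in1 OR in0) AND in2

(in1 OR in0) AND in2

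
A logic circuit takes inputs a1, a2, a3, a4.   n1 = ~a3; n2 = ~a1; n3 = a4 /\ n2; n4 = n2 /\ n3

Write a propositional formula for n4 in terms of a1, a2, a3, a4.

~a1 /\ (a4 /\ ~a1)

n2 = ~a1
n3 = a4 /\ n2 = a4 /\ ~a1
n4 = n2 /\ n3 = ~a1 /\ (a4 /\ ~a1)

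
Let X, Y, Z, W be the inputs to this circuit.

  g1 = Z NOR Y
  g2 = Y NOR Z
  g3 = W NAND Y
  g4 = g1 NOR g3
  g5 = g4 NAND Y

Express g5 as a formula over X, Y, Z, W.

g1 = Z NOR Y
g3 = W NAND Y
g4 = g1 NOR g3 = (Z NOR Y) NOR (W NAND Y)
g5 = g4 NAND Y = ((Z NOR Y) NOR (W NAND Y)) NAND Y

((Z NOR Y) NOR (W NAND Y)) NAND Y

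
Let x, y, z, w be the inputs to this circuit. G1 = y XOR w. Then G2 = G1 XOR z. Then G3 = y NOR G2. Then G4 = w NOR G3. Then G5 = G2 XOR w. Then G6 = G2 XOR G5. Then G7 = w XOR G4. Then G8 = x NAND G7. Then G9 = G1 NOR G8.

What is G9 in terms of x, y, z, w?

(y XOR w) NOR (x NAND (w XOR (w NOR (y NOR ((y XOR w) XOR z)))))

G1 = y XOR w
G2 = G1 XOR z = (y XOR w) XOR z
G3 = y NOR G2 = y NOR ((y XOR w) XOR z)
G4 = w NOR G3 = w NOR (y NOR ((y XOR w) XOR z))
G7 = w XOR G4 = w XOR (w NOR (y NOR ((y XOR w) XOR z)))
G8 = x NAND G7 = x NAND (w XOR (w NOR (y NOR ((y XOR w) XOR z))))
G9 = G1 NOR G8 = (y XOR w) NOR (x NAND (w XOR (w NOR (y NOR ((y XOR w) XOR z)))))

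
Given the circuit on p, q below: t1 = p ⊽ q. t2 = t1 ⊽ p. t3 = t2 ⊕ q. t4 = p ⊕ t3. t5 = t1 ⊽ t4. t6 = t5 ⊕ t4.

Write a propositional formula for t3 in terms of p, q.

t1 = p ⊽ q
t2 = t1 ⊽ p = (p ⊽ q) ⊽ p
t3 = t2 ⊕ q = ((p ⊽ q) ⊽ p) ⊕ q

((p ⊽ q) ⊽ p) ⊕ q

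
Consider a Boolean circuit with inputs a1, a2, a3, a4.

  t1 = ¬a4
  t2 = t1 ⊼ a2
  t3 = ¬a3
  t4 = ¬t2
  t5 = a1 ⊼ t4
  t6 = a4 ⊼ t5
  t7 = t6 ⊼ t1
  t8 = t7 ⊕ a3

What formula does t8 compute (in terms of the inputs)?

t1 = ¬a4
t2 = t1 ⊼ a2 = ¬a4 ⊼ a2
t4 = ¬t2 = ¬(¬a4 ⊼ a2)
t5 = a1 ⊼ t4 = a1 ⊼ ¬(¬a4 ⊼ a2)
t6 = a4 ⊼ t5 = a4 ⊼ (a1 ⊼ ¬(¬a4 ⊼ a2))
t7 = t6 ⊼ t1 = (a4 ⊼ (a1 ⊼ ¬(¬a4 ⊼ a2))) ⊼ ¬a4
t8 = t7 ⊕ a3 = ((a4 ⊼ (a1 ⊼ ¬(¬a4 ⊼ a2))) ⊼ ¬a4) ⊕ a3

((a4 ⊼ (a1 ⊼ ¬(¬a4 ⊼ a2))) ⊼ ¬a4) ⊕ a3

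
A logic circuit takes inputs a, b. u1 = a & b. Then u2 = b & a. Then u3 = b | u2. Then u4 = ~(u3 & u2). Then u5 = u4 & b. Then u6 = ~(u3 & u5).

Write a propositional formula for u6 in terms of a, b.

u2 = b & a
u3 = b | u2 = b | (b & a)
u4 = ~(u3 & u2) = ~((b | (b & a)) & (b & a))
u5 = u4 & b = (~((b | (b & a)) & (b & a))) & b
u6 = ~(u3 & u5) = ~((b | (b & a)) & ((~((b | (b & a)) & (b & a))) & b))

~((b | (b & a)) & ((~((b | (b & a)) & (b & a))) & b))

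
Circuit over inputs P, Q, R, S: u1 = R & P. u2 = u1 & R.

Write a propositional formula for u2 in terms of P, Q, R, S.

(R & P) & R

u1 = R & P
u2 = u1 & R = (R & P) & R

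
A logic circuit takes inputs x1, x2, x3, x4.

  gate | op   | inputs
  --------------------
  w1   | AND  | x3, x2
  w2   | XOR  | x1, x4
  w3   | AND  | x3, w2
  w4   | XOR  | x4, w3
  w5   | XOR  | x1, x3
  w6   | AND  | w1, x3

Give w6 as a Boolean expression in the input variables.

w1 = x3 AND x2
w6 = w1 AND x3 = (x3 AND x2) AND x3

(x3 AND x2) AND x3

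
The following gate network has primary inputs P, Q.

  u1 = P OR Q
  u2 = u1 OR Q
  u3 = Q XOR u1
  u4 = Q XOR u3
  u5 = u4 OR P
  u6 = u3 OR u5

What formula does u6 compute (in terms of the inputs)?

u1 = P OR Q
u3 = Q XOR u1 = Q XOR (P OR Q)
u4 = Q XOR u3 = Q XOR (Q XOR (P OR Q))
u5 = u4 OR P = (Q XOR (Q XOR (P OR Q))) OR P
u6 = u3 OR u5 = (Q XOR (P OR Q)) OR ((Q XOR (Q XOR (P OR Q))) OR P)

(Q XOR (P OR Q)) OR ((Q XOR (Q XOR (P OR Q))) OR P)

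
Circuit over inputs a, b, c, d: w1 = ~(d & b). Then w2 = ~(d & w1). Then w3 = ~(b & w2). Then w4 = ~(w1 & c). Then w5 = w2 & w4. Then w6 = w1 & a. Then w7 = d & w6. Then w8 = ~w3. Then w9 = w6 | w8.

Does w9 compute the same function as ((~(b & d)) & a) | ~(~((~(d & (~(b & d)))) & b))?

w1 = ~(d & b)
w2 = ~(d & w1) = ~(d & (~(d & b)))
w3 = ~(b & w2) = ~(b & (~(d & (~(d & b)))))
w6 = w1 & a = (~(d & b)) & a
w8 = ~w3 = ~(~(b & (~(d & (~(d & b))))))
w9 = w6 | w8 = ((~(d & b)) & a) | ~(~(b & (~(d & (~(d & b))))))
At a=0, b=0, c=0, d=0: circuit gives 0, formula gives 0.
At a=0, b=1, c=0, d=0: circuit gives 1, formula gives 1.
Agrees on all 16 inputs.

Yes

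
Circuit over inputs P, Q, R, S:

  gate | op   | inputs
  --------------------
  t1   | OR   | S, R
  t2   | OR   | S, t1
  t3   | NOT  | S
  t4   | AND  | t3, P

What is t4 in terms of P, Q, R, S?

t3 = NOT S
t4 = t3 AND P = NOT S AND P

NOT S AND P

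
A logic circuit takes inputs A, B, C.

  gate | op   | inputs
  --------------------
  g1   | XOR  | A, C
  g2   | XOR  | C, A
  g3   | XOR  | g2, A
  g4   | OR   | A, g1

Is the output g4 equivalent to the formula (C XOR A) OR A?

Yes

g1 = A XOR C
g4 = A OR g1 = A OR (A XOR C)
At A=0, B=0, C=0: circuit gives 0, formula gives 0.
At A=0, B=0, C=1: circuit gives 1, formula gives 1.
Agrees on all 8 inputs.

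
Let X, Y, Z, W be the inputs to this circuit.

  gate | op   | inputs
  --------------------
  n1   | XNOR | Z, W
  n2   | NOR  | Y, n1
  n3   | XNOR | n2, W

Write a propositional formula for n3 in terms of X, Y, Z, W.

n1 = Z XNOR W
n2 = Y NOR n1 = Y NOR (Z XNOR W)
n3 = n2 XNOR W = (Y NOR (Z XNOR W)) XNOR W

(Y NOR (Z XNOR W)) XNOR W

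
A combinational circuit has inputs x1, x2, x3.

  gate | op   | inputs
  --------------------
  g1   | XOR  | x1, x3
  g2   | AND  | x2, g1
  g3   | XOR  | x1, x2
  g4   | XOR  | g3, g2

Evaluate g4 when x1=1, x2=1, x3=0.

1

g1 = 1 XOR 0 = 1
g2 = 1 AND 1 = 1
g3 = 1 XOR 1 = 0
g4 = 0 XOR 1 = 1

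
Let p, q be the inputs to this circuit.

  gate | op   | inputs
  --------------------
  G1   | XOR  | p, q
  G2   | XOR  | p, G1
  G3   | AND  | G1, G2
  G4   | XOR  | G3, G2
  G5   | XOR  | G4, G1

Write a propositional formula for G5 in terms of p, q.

(((p XOR q) AND (p XOR (p XOR q))) XOR (p XOR (p XOR q))) XOR (p XOR q)

G1 = p XOR q
G2 = p XOR G1 = p XOR (p XOR q)
G3 = G1 AND G2 = (p XOR q) AND (p XOR (p XOR q))
G4 = G3 XOR G2 = ((p XOR q) AND (p XOR (p XOR q))) XOR (p XOR (p XOR q))
G5 = G4 XOR G1 = (((p XOR q) AND (p XOR (p XOR q))) XOR (p XOR (p XOR q))) XOR (p XOR q)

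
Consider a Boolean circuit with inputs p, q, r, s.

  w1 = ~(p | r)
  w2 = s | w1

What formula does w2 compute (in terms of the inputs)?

s | (~(p | r))

w1 = ~(p | r)
w2 = s | w1 = s | (~(p | r))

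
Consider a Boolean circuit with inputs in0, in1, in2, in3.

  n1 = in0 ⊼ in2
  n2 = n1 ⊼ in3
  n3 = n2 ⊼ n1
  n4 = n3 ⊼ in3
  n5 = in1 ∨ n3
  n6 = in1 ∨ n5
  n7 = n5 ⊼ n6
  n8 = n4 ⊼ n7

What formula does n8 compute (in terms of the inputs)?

((((in0 ⊼ in2) ⊼ in3) ⊼ (in0 ⊼ in2)) ⊼ in3) ⊼ ((in1 ∨ (((in0 ⊼ in2) ⊼ in3) ⊼ (in0 ⊼ in2))) ⊼ (in1 ∨ (in1 ∨ (((in0 ⊼ in2) ⊼ in3) ⊼ (in0 ⊼ in2)))))

n1 = in0 ⊼ in2
n2 = n1 ⊼ in3 = (in0 ⊼ in2) ⊼ in3
n3 = n2 ⊼ n1 = ((in0 ⊼ in2) ⊼ in3) ⊼ (in0 ⊼ in2)
n4 = n3 ⊼ in3 = (((in0 ⊼ in2) ⊼ in3) ⊼ (in0 ⊼ in2)) ⊼ in3
n5 = in1 ∨ n3 = in1 ∨ (((in0 ⊼ in2) ⊼ in3) ⊼ (in0 ⊼ in2))
n6 = in1 ∨ n5 = in1 ∨ (in1 ∨ (((in0 ⊼ in2) ⊼ in3) ⊼ (in0 ⊼ in2)))
n7 = n5 ⊼ n6 = (in1 ∨ (((in0 ⊼ in2) ⊼ in3) ⊼ (in0 ⊼ in2))) ⊼ (in1 ∨ (in1 ∨ (((in0 ⊼ in2) ⊼ in3) ⊼ (in0 ⊼ in2))))
n8 = n4 ⊼ n7 = ((((in0 ⊼ in2) ⊼ in3) ⊼ (in0 ⊼ in2)) ⊼ in3) ⊼ ((in1 ∨ (((in0 ⊼ in2) ⊼ in3) ⊼ (in0 ⊼ in2))) ⊼ (in1 ∨ (in1 ∨ (((in0 ⊼ in2) ⊼ in3) ⊼ (in0 ⊼ in2)))))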